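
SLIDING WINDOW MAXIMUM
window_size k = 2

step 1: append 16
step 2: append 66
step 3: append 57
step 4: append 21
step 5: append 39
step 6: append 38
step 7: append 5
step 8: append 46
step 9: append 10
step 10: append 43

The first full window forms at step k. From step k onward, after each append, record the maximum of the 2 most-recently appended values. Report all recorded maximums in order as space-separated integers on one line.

step 1: append 16 -> window=[16] (not full yet)
step 2: append 66 -> window=[16, 66] -> max=66
step 3: append 57 -> window=[66, 57] -> max=66
step 4: append 21 -> window=[57, 21] -> max=57
step 5: append 39 -> window=[21, 39] -> max=39
step 6: append 38 -> window=[39, 38] -> max=39
step 7: append 5 -> window=[38, 5] -> max=38
step 8: append 46 -> window=[5, 46] -> max=46
step 9: append 10 -> window=[46, 10] -> max=46
step 10: append 43 -> window=[10, 43] -> max=43

Answer: 66 66 57 39 39 38 46 46 43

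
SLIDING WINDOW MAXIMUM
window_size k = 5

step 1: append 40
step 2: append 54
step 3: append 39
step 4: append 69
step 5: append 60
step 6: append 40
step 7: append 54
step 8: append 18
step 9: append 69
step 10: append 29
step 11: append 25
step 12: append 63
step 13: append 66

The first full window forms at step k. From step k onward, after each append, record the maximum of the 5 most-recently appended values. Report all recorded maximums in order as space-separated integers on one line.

step 1: append 40 -> window=[40] (not full yet)
step 2: append 54 -> window=[40, 54] (not full yet)
step 3: append 39 -> window=[40, 54, 39] (not full yet)
step 4: append 69 -> window=[40, 54, 39, 69] (not full yet)
step 5: append 60 -> window=[40, 54, 39, 69, 60] -> max=69
step 6: append 40 -> window=[54, 39, 69, 60, 40] -> max=69
step 7: append 54 -> window=[39, 69, 60, 40, 54] -> max=69
step 8: append 18 -> window=[69, 60, 40, 54, 18] -> max=69
step 9: append 69 -> window=[60, 40, 54, 18, 69] -> max=69
step 10: append 29 -> window=[40, 54, 18, 69, 29] -> max=69
step 11: append 25 -> window=[54, 18, 69, 29, 25] -> max=69
step 12: append 63 -> window=[18, 69, 29, 25, 63] -> max=69
step 13: append 66 -> window=[69, 29, 25, 63, 66] -> max=69

Answer: 69 69 69 69 69 69 69 69 69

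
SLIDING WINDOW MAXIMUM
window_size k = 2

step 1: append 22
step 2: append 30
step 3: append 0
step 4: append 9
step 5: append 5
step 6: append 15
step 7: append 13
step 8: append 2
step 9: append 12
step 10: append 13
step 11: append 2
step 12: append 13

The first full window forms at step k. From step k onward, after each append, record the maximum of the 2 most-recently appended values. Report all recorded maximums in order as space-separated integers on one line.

Answer: 30 30 9 9 15 15 13 12 13 13 13

Derivation:
step 1: append 22 -> window=[22] (not full yet)
step 2: append 30 -> window=[22, 30] -> max=30
step 3: append 0 -> window=[30, 0] -> max=30
step 4: append 9 -> window=[0, 9] -> max=9
step 5: append 5 -> window=[9, 5] -> max=9
step 6: append 15 -> window=[5, 15] -> max=15
step 7: append 13 -> window=[15, 13] -> max=15
step 8: append 2 -> window=[13, 2] -> max=13
step 9: append 12 -> window=[2, 12] -> max=12
step 10: append 13 -> window=[12, 13] -> max=13
step 11: append 2 -> window=[13, 2] -> max=13
step 12: append 13 -> window=[2, 13] -> max=13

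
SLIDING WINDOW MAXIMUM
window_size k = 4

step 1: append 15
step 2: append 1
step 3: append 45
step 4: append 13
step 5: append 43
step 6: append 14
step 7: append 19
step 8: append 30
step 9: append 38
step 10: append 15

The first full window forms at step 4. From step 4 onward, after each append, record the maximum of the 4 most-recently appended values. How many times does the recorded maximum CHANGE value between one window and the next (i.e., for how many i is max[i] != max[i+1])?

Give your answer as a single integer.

step 1: append 15 -> window=[15] (not full yet)
step 2: append 1 -> window=[15, 1] (not full yet)
step 3: append 45 -> window=[15, 1, 45] (not full yet)
step 4: append 13 -> window=[15, 1, 45, 13] -> max=45
step 5: append 43 -> window=[1, 45, 13, 43] -> max=45
step 6: append 14 -> window=[45, 13, 43, 14] -> max=45
step 7: append 19 -> window=[13, 43, 14, 19] -> max=43
step 8: append 30 -> window=[43, 14, 19, 30] -> max=43
step 9: append 38 -> window=[14, 19, 30, 38] -> max=38
step 10: append 15 -> window=[19, 30, 38, 15] -> max=38
Recorded maximums: 45 45 45 43 43 38 38
Changes between consecutive maximums: 2

Answer: 2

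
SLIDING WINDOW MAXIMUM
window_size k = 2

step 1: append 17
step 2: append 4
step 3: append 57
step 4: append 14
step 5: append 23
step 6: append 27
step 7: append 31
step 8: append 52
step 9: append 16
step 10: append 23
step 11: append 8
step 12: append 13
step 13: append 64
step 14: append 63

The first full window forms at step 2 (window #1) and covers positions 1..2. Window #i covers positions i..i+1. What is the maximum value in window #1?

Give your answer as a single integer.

step 1: append 17 -> window=[17] (not full yet)
step 2: append 4 -> window=[17, 4] -> max=17
Window #1 max = 17

Answer: 17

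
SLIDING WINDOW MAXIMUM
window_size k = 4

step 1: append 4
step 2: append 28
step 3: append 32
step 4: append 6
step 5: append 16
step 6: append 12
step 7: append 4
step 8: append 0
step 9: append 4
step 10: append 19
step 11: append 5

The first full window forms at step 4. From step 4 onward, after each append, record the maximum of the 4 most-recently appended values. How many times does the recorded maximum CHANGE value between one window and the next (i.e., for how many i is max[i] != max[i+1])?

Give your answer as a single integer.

step 1: append 4 -> window=[4] (not full yet)
step 2: append 28 -> window=[4, 28] (not full yet)
step 3: append 32 -> window=[4, 28, 32] (not full yet)
step 4: append 6 -> window=[4, 28, 32, 6] -> max=32
step 5: append 16 -> window=[28, 32, 6, 16] -> max=32
step 6: append 12 -> window=[32, 6, 16, 12] -> max=32
step 7: append 4 -> window=[6, 16, 12, 4] -> max=16
step 8: append 0 -> window=[16, 12, 4, 0] -> max=16
step 9: append 4 -> window=[12, 4, 0, 4] -> max=12
step 10: append 19 -> window=[4, 0, 4, 19] -> max=19
step 11: append 5 -> window=[0, 4, 19, 5] -> max=19
Recorded maximums: 32 32 32 16 16 12 19 19
Changes between consecutive maximums: 3

Answer: 3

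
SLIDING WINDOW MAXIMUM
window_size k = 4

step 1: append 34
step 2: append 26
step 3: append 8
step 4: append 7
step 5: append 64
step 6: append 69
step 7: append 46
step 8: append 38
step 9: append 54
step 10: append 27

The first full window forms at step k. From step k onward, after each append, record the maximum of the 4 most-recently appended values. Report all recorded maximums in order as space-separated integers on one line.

Answer: 34 64 69 69 69 69 54

Derivation:
step 1: append 34 -> window=[34] (not full yet)
step 2: append 26 -> window=[34, 26] (not full yet)
step 3: append 8 -> window=[34, 26, 8] (not full yet)
step 4: append 7 -> window=[34, 26, 8, 7] -> max=34
step 5: append 64 -> window=[26, 8, 7, 64] -> max=64
step 6: append 69 -> window=[8, 7, 64, 69] -> max=69
step 7: append 46 -> window=[7, 64, 69, 46] -> max=69
step 8: append 38 -> window=[64, 69, 46, 38] -> max=69
step 9: append 54 -> window=[69, 46, 38, 54] -> max=69
step 10: append 27 -> window=[46, 38, 54, 27] -> max=54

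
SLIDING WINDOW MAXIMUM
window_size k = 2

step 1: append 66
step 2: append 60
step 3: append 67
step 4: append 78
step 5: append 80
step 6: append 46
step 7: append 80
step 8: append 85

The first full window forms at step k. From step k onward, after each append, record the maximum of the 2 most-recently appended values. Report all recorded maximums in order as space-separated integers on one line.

step 1: append 66 -> window=[66] (not full yet)
step 2: append 60 -> window=[66, 60] -> max=66
step 3: append 67 -> window=[60, 67] -> max=67
step 4: append 78 -> window=[67, 78] -> max=78
step 5: append 80 -> window=[78, 80] -> max=80
step 6: append 46 -> window=[80, 46] -> max=80
step 7: append 80 -> window=[46, 80] -> max=80
step 8: append 85 -> window=[80, 85] -> max=85

Answer: 66 67 78 80 80 80 85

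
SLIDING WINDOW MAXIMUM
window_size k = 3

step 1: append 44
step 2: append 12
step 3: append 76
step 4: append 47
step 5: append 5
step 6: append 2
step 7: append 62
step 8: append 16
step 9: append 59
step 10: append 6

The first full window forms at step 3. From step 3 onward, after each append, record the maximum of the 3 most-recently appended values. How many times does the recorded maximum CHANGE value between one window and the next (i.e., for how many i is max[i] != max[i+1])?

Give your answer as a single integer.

Answer: 3

Derivation:
step 1: append 44 -> window=[44] (not full yet)
step 2: append 12 -> window=[44, 12] (not full yet)
step 3: append 76 -> window=[44, 12, 76] -> max=76
step 4: append 47 -> window=[12, 76, 47] -> max=76
step 5: append 5 -> window=[76, 47, 5] -> max=76
step 6: append 2 -> window=[47, 5, 2] -> max=47
step 7: append 62 -> window=[5, 2, 62] -> max=62
step 8: append 16 -> window=[2, 62, 16] -> max=62
step 9: append 59 -> window=[62, 16, 59] -> max=62
step 10: append 6 -> window=[16, 59, 6] -> max=59
Recorded maximums: 76 76 76 47 62 62 62 59
Changes between consecutive maximums: 3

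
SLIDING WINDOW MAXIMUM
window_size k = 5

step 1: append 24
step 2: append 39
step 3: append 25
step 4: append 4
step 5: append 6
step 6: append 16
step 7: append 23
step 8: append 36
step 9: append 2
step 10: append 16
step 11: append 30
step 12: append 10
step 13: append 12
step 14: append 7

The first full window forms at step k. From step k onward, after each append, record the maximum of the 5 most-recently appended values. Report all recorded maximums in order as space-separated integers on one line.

step 1: append 24 -> window=[24] (not full yet)
step 2: append 39 -> window=[24, 39] (not full yet)
step 3: append 25 -> window=[24, 39, 25] (not full yet)
step 4: append 4 -> window=[24, 39, 25, 4] (not full yet)
step 5: append 6 -> window=[24, 39, 25, 4, 6] -> max=39
step 6: append 16 -> window=[39, 25, 4, 6, 16] -> max=39
step 7: append 23 -> window=[25, 4, 6, 16, 23] -> max=25
step 8: append 36 -> window=[4, 6, 16, 23, 36] -> max=36
step 9: append 2 -> window=[6, 16, 23, 36, 2] -> max=36
step 10: append 16 -> window=[16, 23, 36, 2, 16] -> max=36
step 11: append 30 -> window=[23, 36, 2, 16, 30] -> max=36
step 12: append 10 -> window=[36, 2, 16, 30, 10] -> max=36
step 13: append 12 -> window=[2, 16, 30, 10, 12] -> max=30
step 14: append 7 -> window=[16, 30, 10, 12, 7] -> max=30

Answer: 39 39 25 36 36 36 36 36 30 30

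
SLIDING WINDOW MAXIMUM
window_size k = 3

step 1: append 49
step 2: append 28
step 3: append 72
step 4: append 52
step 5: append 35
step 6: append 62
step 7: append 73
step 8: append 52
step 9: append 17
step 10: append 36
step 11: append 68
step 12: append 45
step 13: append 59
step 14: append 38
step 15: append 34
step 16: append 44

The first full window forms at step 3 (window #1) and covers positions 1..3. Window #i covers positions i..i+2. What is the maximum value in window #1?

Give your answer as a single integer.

step 1: append 49 -> window=[49] (not full yet)
step 2: append 28 -> window=[49, 28] (not full yet)
step 3: append 72 -> window=[49, 28, 72] -> max=72
Window #1 max = 72

Answer: 72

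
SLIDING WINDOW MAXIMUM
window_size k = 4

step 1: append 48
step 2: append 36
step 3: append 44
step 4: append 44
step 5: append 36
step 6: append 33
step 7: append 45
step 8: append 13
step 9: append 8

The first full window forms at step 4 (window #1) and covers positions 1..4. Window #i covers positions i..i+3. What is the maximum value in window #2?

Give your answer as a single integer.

step 1: append 48 -> window=[48] (not full yet)
step 2: append 36 -> window=[48, 36] (not full yet)
step 3: append 44 -> window=[48, 36, 44] (not full yet)
step 4: append 44 -> window=[48, 36, 44, 44] -> max=48
step 5: append 36 -> window=[36, 44, 44, 36] -> max=44
Window #2 max = 44

Answer: 44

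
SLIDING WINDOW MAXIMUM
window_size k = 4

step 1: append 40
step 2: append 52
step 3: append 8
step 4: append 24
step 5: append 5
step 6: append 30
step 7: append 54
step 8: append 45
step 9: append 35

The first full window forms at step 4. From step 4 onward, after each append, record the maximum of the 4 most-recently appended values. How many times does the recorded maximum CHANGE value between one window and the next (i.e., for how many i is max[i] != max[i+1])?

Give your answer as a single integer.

step 1: append 40 -> window=[40] (not full yet)
step 2: append 52 -> window=[40, 52] (not full yet)
step 3: append 8 -> window=[40, 52, 8] (not full yet)
step 4: append 24 -> window=[40, 52, 8, 24] -> max=52
step 5: append 5 -> window=[52, 8, 24, 5] -> max=52
step 6: append 30 -> window=[8, 24, 5, 30] -> max=30
step 7: append 54 -> window=[24, 5, 30, 54] -> max=54
step 8: append 45 -> window=[5, 30, 54, 45] -> max=54
step 9: append 35 -> window=[30, 54, 45, 35] -> max=54
Recorded maximums: 52 52 30 54 54 54
Changes between consecutive maximums: 2

Answer: 2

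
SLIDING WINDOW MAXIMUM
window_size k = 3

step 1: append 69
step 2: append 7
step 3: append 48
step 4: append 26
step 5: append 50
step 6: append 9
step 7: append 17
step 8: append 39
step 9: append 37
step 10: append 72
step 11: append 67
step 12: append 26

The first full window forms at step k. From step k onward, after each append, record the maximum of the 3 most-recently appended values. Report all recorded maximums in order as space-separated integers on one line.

Answer: 69 48 50 50 50 39 39 72 72 72

Derivation:
step 1: append 69 -> window=[69] (not full yet)
step 2: append 7 -> window=[69, 7] (not full yet)
step 3: append 48 -> window=[69, 7, 48] -> max=69
step 4: append 26 -> window=[7, 48, 26] -> max=48
step 5: append 50 -> window=[48, 26, 50] -> max=50
step 6: append 9 -> window=[26, 50, 9] -> max=50
step 7: append 17 -> window=[50, 9, 17] -> max=50
step 8: append 39 -> window=[9, 17, 39] -> max=39
step 9: append 37 -> window=[17, 39, 37] -> max=39
step 10: append 72 -> window=[39, 37, 72] -> max=72
step 11: append 67 -> window=[37, 72, 67] -> max=72
step 12: append 26 -> window=[72, 67, 26] -> max=72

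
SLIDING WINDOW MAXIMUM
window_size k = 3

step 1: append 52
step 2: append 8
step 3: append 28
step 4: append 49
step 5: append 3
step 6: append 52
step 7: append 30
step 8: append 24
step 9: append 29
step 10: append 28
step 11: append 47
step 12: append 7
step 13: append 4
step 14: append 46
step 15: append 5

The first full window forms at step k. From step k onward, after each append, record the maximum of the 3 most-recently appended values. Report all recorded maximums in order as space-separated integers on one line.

Answer: 52 49 49 52 52 52 30 29 47 47 47 46 46

Derivation:
step 1: append 52 -> window=[52] (not full yet)
step 2: append 8 -> window=[52, 8] (not full yet)
step 3: append 28 -> window=[52, 8, 28] -> max=52
step 4: append 49 -> window=[8, 28, 49] -> max=49
step 5: append 3 -> window=[28, 49, 3] -> max=49
step 6: append 52 -> window=[49, 3, 52] -> max=52
step 7: append 30 -> window=[3, 52, 30] -> max=52
step 8: append 24 -> window=[52, 30, 24] -> max=52
step 9: append 29 -> window=[30, 24, 29] -> max=30
step 10: append 28 -> window=[24, 29, 28] -> max=29
step 11: append 47 -> window=[29, 28, 47] -> max=47
step 12: append 7 -> window=[28, 47, 7] -> max=47
step 13: append 4 -> window=[47, 7, 4] -> max=47
step 14: append 46 -> window=[7, 4, 46] -> max=46
step 15: append 5 -> window=[4, 46, 5] -> max=46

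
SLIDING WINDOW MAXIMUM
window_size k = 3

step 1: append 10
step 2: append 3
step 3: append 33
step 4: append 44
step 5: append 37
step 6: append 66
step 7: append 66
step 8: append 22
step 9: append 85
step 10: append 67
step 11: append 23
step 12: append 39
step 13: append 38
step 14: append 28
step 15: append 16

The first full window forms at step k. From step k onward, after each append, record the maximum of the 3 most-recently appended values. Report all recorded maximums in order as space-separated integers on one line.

step 1: append 10 -> window=[10] (not full yet)
step 2: append 3 -> window=[10, 3] (not full yet)
step 3: append 33 -> window=[10, 3, 33] -> max=33
step 4: append 44 -> window=[3, 33, 44] -> max=44
step 5: append 37 -> window=[33, 44, 37] -> max=44
step 6: append 66 -> window=[44, 37, 66] -> max=66
step 7: append 66 -> window=[37, 66, 66] -> max=66
step 8: append 22 -> window=[66, 66, 22] -> max=66
step 9: append 85 -> window=[66, 22, 85] -> max=85
step 10: append 67 -> window=[22, 85, 67] -> max=85
step 11: append 23 -> window=[85, 67, 23] -> max=85
step 12: append 39 -> window=[67, 23, 39] -> max=67
step 13: append 38 -> window=[23, 39, 38] -> max=39
step 14: append 28 -> window=[39, 38, 28] -> max=39
step 15: append 16 -> window=[38, 28, 16] -> max=38

Answer: 33 44 44 66 66 66 85 85 85 67 39 39 38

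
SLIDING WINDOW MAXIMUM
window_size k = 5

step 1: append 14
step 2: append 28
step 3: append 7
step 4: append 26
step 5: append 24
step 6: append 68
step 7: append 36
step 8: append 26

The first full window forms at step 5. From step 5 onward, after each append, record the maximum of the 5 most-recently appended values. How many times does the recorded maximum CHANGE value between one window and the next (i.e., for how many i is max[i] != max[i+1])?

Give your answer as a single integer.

step 1: append 14 -> window=[14] (not full yet)
step 2: append 28 -> window=[14, 28] (not full yet)
step 3: append 7 -> window=[14, 28, 7] (not full yet)
step 4: append 26 -> window=[14, 28, 7, 26] (not full yet)
step 5: append 24 -> window=[14, 28, 7, 26, 24] -> max=28
step 6: append 68 -> window=[28, 7, 26, 24, 68] -> max=68
step 7: append 36 -> window=[7, 26, 24, 68, 36] -> max=68
step 8: append 26 -> window=[26, 24, 68, 36, 26] -> max=68
Recorded maximums: 28 68 68 68
Changes between consecutive maximums: 1

Answer: 1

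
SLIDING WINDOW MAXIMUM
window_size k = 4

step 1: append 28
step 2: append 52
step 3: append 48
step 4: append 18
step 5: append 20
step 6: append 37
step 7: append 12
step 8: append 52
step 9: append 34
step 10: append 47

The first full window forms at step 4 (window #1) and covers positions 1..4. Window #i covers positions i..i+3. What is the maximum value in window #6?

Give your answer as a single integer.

Answer: 52

Derivation:
step 1: append 28 -> window=[28] (not full yet)
step 2: append 52 -> window=[28, 52] (not full yet)
step 3: append 48 -> window=[28, 52, 48] (not full yet)
step 4: append 18 -> window=[28, 52, 48, 18] -> max=52
step 5: append 20 -> window=[52, 48, 18, 20] -> max=52
step 6: append 37 -> window=[48, 18, 20, 37] -> max=48
step 7: append 12 -> window=[18, 20, 37, 12] -> max=37
step 8: append 52 -> window=[20, 37, 12, 52] -> max=52
step 9: append 34 -> window=[37, 12, 52, 34] -> max=52
Window #6 max = 52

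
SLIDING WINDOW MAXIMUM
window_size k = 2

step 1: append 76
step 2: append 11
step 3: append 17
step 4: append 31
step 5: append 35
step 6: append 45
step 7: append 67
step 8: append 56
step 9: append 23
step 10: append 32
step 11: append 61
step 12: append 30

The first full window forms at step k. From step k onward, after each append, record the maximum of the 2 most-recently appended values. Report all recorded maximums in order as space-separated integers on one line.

Answer: 76 17 31 35 45 67 67 56 32 61 61

Derivation:
step 1: append 76 -> window=[76] (not full yet)
step 2: append 11 -> window=[76, 11] -> max=76
step 3: append 17 -> window=[11, 17] -> max=17
step 4: append 31 -> window=[17, 31] -> max=31
step 5: append 35 -> window=[31, 35] -> max=35
step 6: append 45 -> window=[35, 45] -> max=45
step 7: append 67 -> window=[45, 67] -> max=67
step 8: append 56 -> window=[67, 56] -> max=67
step 9: append 23 -> window=[56, 23] -> max=56
step 10: append 32 -> window=[23, 32] -> max=32
step 11: append 61 -> window=[32, 61] -> max=61
step 12: append 30 -> window=[61, 30] -> max=61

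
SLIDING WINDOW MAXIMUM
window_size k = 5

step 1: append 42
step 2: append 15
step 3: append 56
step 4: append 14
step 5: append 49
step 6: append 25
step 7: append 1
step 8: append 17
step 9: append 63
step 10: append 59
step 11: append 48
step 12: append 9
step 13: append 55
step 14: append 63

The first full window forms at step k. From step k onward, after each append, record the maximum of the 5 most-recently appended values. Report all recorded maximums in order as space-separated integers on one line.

step 1: append 42 -> window=[42] (not full yet)
step 2: append 15 -> window=[42, 15] (not full yet)
step 3: append 56 -> window=[42, 15, 56] (not full yet)
step 4: append 14 -> window=[42, 15, 56, 14] (not full yet)
step 5: append 49 -> window=[42, 15, 56, 14, 49] -> max=56
step 6: append 25 -> window=[15, 56, 14, 49, 25] -> max=56
step 7: append 1 -> window=[56, 14, 49, 25, 1] -> max=56
step 8: append 17 -> window=[14, 49, 25, 1, 17] -> max=49
step 9: append 63 -> window=[49, 25, 1, 17, 63] -> max=63
step 10: append 59 -> window=[25, 1, 17, 63, 59] -> max=63
step 11: append 48 -> window=[1, 17, 63, 59, 48] -> max=63
step 12: append 9 -> window=[17, 63, 59, 48, 9] -> max=63
step 13: append 55 -> window=[63, 59, 48, 9, 55] -> max=63
step 14: append 63 -> window=[59, 48, 9, 55, 63] -> max=63

Answer: 56 56 56 49 63 63 63 63 63 63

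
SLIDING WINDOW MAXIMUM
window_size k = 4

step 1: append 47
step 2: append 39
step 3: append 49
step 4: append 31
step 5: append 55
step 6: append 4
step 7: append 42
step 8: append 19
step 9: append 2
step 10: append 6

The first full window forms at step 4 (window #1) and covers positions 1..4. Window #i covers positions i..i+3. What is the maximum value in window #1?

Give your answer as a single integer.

step 1: append 47 -> window=[47] (not full yet)
step 2: append 39 -> window=[47, 39] (not full yet)
step 3: append 49 -> window=[47, 39, 49] (not full yet)
step 4: append 31 -> window=[47, 39, 49, 31] -> max=49
Window #1 max = 49

Answer: 49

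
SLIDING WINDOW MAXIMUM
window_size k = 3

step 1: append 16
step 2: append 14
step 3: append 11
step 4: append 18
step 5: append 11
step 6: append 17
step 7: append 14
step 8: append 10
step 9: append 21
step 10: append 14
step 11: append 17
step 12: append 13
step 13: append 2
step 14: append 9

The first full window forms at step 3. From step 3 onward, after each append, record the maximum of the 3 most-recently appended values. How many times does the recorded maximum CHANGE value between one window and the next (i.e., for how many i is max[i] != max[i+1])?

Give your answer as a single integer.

Answer: 5

Derivation:
step 1: append 16 -> window=[16] (not full yet)
step 2: append 14 -> window=[16, 14] (not full yet)
step 3: append 11 -> window=[16, 14, 11] -> max=16
step 4: append 18 -> window=[14, 11, 18] -> max=18
step 5: append 11 -> window=[11, 18, 11] -> max=18
step 6: append 17 -> window=[18, 11, 17] -> max=18
step 7: append 14 -> window=[11, 17, 14] -> max=17
step 8: append 10 -> window=[17, 14, 10] -> max=17
step 9: append 21 -> window=[14, 10, 21] -> max=21
step 10: append 14 -> window=[10, 21, 14] -> max=21
step 11: append 17 -> window=[21, 14, 17] -> max=21
step 12: append 13 -> window=[14, 17, 13] -> max=17
step 13: append 2 -> window=[17, 13, 2] -> max=17
step 14: append 9 -> window=[13, 2, 9] -> max=13
Recorded maximums: 16 18 18 18 17 17 21 21 21 17 17 13
Changes between consecutive maximums: 5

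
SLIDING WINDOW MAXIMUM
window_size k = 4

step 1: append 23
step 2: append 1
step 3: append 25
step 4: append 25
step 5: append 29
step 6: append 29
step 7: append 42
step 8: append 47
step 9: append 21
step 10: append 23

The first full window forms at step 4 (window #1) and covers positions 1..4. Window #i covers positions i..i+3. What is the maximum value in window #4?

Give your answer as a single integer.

Answer: 42

Derivation:
step 1: append 23 -> window=[23] (not full yet)
step 2: append 1 -> window=[23, 1] (not full yet)
step 3: append 25 -> window=[23, 1, 25] (not full yet)
step 4: append 25 -> window=[23, 1, 25, 25] -> max=25
step 5: append 29 -> window=[1, 25, 25, 29] -> max=29
step 6: append 29 -> window=[25, 25, 29, 29] -> max=29
step 7: append 42 -> window=[25, 29, 29, 42] -> max=42
Window #4 max = 42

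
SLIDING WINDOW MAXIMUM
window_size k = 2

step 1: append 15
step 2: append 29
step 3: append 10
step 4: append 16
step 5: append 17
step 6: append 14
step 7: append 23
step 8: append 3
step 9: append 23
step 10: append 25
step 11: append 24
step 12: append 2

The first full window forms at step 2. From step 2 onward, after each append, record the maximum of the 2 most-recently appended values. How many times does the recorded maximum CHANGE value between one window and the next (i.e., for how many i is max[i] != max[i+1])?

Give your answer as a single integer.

Answer: 5

Derivation:
step 1: append 15 -> window=[15] (not full yet)
step 2: append 29 -> window=[15, 29] -> max=29
step 3: append 10 -> window=[29, 10] -> max=29
step 4: append 16 -> window=[10, 16] -> max=16
step 5: append 17 -> window=[16, 17] -> max=17
step 6: append 14 -> window=[17, 14] -> max=17
step 7: append 23 -> window=[14, 23] -> max=23
step 8: append 3 -> window=[23, 3] -> max=23
step 9: append 23 -> window=[3, 23] -> max=23
step 10: append 25 -> window=[23, 25] -> max=25
step 11: append 24 -> window=[25, 24] -> max=25
step 12: append 2 -> window=[24, 2] -> max=24
Recorded maximums: 29 29 16 17 17 23 23 23 25 25 24
Changes between consecutive maximums: 5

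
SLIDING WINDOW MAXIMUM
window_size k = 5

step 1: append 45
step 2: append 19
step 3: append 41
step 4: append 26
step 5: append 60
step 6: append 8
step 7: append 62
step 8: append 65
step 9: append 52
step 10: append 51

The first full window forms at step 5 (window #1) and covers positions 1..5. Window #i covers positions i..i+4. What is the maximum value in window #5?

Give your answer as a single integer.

Answer: 65

Derivation:
step 1: append 45 -> window=[45] (not full yet)
step 2: append 19 -> window=[45, 19] (not full yet)
step 3: append 41 -> window=[45, 19, 41] (not full yet)
step 4: append 26 -> window=[45, 19, 41, 26] (not full yet)
step 5: append 60 -> window=[45, 19, 41, 26, 60] -> max=60
step 6: append 8 -> window=[19, 41, 26, 60, 8] -> max=60
step 7: append 62 -> window=[41, 26, 60, 8, 62] -> max=62
step 8: append 65 -> window=[26, 60, 8, 62, 65] -> max=65
step 9: append 52 -> window=[60, 8, 62, 65, 52] -> max=65
Window #5 max = 65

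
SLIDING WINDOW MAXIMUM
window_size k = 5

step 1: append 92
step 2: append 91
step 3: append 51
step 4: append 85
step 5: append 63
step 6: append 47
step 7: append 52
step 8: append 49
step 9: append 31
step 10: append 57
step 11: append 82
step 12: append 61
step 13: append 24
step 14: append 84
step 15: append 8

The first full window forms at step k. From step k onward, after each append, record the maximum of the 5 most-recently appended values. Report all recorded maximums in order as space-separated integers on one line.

Answer: 92 91 85 85 63 57 82 82 82 84 84

Derivation:
step 1: append 92 -> window=[92] (not full yet)
step 2: append 91 -> window=[92, 91] (not full yet)
step 3: append 51 -> window=[92, 91, 51] (not full yet)
step 4: append 85 -> window=[92, 91, 51, 85] (not full yet)
step 5: append 63 -> window=[92, 91, 51, 85, 63] -> max=92
step 6: append 47 -> window=[91, 51, 85, 63, 47] -> max=91
step 7: append 52 -> window=[51, 85, 63, 47, 52] -> max=85
step 8: append 49 -> window=[85, 63, 47, 52, 49] -> max=85
step 9: append 31 -> window=[63, 47, 52, 49, 31] -> max=63
step 10: append 57 -> window=[47, 52, 49, 31, 57] -> max=57
step 11: append 82 -> window=[52, 49, 31, 57, 82] -> max=82
step 12: append 61 -> window=[49, 31, 57, 82, 61] -> max=82
step 13: append 24 -> window=[31, 57, 82, 61, 24] -> max=82
step 14: append 84 -> window=[57, 82, 61, 24, 84] -> max=84
step 15: append 8 -> window=[82, 61, 24, 84, 8] -> max=84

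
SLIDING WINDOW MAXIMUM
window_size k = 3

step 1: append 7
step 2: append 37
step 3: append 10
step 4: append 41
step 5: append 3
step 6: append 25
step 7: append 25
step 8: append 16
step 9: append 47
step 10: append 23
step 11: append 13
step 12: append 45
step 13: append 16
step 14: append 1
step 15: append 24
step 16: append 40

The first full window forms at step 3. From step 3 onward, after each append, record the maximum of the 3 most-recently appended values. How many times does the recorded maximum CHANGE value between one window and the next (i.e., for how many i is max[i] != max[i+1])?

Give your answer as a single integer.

Answer: 6

Derivation:
step 1: append 7 -> window=[7] (not full yet)
step 2: append 37 -> window=[7, 37] (not full yet)
step 3: append 10 -> window=[7, 37, 10] -> max=37
step 4: append 41 -> window=[37, 10, 41] -> max=41
step 5: append 3 -> window=[10, 41, 3] -> max=41
step 6: append 25 -> window=[41, 3, 25] -> max=41
step 7: append 25 -> window=[3, 25, 25] -> max=25
step 8: append 16 -> window=[25, 25, 16] -> max=25
step 9: append 47 -> window=[25, 16, 47] -> max=47
step 10: append 23 -> window=[16, 47, 23] -> max=47
step 11: append 13 -> window=[47, 23, 13] -> max=47
step 12: append 45 -> window=[23, 13, 45] -> max=45
step 13: append 16 -> window=[13, 45, 16] -> max=45
step 14: append 1 -> window=[45, 16, 1] -> max=45
step 15: append 24 -> window=[16, 1, 24] -> max=24
step 16: append 40 -> window=[1, 24, 40] -> max=40
Recorded maximums: 37 41 41 41 25 25 47 47 47 45 45 45 24 40
Changes between consecutive maximums: 6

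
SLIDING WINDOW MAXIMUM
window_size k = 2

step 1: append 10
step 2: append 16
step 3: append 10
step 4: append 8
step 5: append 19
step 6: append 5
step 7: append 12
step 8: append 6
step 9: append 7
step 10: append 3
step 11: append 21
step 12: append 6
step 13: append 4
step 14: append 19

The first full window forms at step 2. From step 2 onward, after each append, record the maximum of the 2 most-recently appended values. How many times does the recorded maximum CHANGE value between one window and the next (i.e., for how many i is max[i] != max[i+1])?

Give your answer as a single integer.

Answer: 7

Derivation:
step 1: append 10 -> window=[10] (not full yet)
step 2: append 16 -> window=[10, 16] -> max=16
step 3: append 10 -> window=[16, 10] -> max=16
step 4: append 8 -> window=[10, 8] -> max=10
step 5: append 19 -> window=[8, 19] -> max=19
step 6: append 5 -> window=[19, 5] -> max=19
step 7: append 12 -> window=[5, 12] -> max=12
step 8: append 6 -> window=[12, 6] -> max=12
step 9: append 7 -> window=[6, 7] -> max=7
step 10: append 3 -> window=[7, 3] -> max=7
step 11: append 21 -> window=[3, 21] -> max=21
step 12: append 6 -> window=[21, 6] -> max=21
step 13: append 4 -> window=[6, 4] -> max=6
step 14: append 19 -> window=[4, 19] -> max=19
Recorded maximums: 16 16 10 19 19 12 12 7 7 21 21 6 19
Changes between consecutive maximums: 7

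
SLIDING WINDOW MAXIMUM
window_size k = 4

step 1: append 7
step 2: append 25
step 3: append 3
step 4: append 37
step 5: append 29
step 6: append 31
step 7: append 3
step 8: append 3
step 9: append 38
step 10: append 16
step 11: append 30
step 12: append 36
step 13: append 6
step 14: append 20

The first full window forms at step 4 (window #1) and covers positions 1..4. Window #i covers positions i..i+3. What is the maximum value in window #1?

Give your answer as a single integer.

Answer: 37

Derivation:
step 1: append 7 -> window=[7] (not full yet)
step 2: append 25 -> window=[7, 25] (not full yet)
step 3: append 3 -> window=[7, 25, 3] (not full yet)
step 4: append 37 -> window=[7, 25, 3, 37] -> max=37
Window #1 max = 37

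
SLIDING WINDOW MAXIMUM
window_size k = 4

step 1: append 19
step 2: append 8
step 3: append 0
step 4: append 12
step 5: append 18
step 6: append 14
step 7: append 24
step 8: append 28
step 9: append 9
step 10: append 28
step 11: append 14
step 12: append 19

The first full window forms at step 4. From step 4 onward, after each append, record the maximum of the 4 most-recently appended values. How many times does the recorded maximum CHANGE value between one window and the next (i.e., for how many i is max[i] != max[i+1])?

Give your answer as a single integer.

Answer: 3

Derivation:
step 1: append 19 -> window=[19] (not full yet)
step 2: append 8 -> window=[19, 8] (not full yet)
step 3: append 0 -> window=[19, 8, 0] (not full yet)
step 4: append 12 -> window=[19, 8, 0, 12] -> max=19
step 5: append 18 -> window=[8, 0, 12, 18] -> max=18
step 6: append 14 -> window=[0, 12, 18, 14] -> max=18
step 7: append 24 -> window=[12, 18, 14, 24] -> max=24
step 8: append 28 -> window=[18, 14, 24, 28] -> max=28
step 9: append 9 -> window=[14, 24, 28, 9] -> max=28
step 10: append 28 -> window=[24, 28, 9, 28] -> max=28
step 11: append 14 -> window=[28, 9, 28, 14] -> max=28
step 12: append 19 -> window=[9, 28, 14, 19] -> max=28
Recorded maximums: 19 18 18 24 28 28 28 28 28
Changes between consecutive maximums: 3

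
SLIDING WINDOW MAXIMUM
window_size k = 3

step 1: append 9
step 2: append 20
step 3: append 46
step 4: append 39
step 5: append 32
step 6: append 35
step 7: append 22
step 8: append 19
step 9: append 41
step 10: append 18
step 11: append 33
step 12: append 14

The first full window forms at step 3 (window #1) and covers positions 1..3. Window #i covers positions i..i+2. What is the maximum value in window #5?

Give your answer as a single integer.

Answer: 35

Derivation:
step 1: append 9 -> window=[9] (not full yet)
step 2: append 20 -> window=[9, 20] (not full yet)
step 3: append 46 -> window=[9, 20, 46] -> max=46
step 4: append 39 -> window=[20, 46, 39] -> max=46
step 5: append 32 -> window=[46, 39, 32] -> max=46
step 6: append 35 -> window=[39, 32, 35] -> max=39
step 7: append 22 -> window=[32, 35, 22] -> max=35
Window #5 max = 35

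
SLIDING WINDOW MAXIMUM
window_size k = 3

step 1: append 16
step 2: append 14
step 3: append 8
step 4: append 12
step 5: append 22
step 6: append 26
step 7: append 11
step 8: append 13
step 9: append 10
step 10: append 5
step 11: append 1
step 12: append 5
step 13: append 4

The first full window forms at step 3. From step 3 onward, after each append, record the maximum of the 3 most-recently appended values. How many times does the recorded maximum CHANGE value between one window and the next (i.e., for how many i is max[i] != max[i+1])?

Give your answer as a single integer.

Answer: 6

Derivation:
step 1: append 16 -> window=[16] (not full yet)
step 2: append 14 -> window=[16, 14] (not full yet)
step 3: append 8 -> window=[16, 14, 8] -> max=16
step 4: append 12 -> window=[14, 8, 12] -> max=14
step 5: append 22 -> window=[8, 12, 22] -> max=22
step 6: append 26 -> window=[12, 22, 26] -> max=26
step 7: append 11 -> window=[22, 26, 11] -> max=26
step 8: append 13 -> window=[26, 11, 13] -> max=26
step 9: append 10 -> window=[11, 13, 10] -> max=13
step 10: append 5 -> window=[13, 10, 5] -> max=13
step 11: append 1 -> window=[10, 5, 1] -> max=10
step 12: append 5 -> window=[5, 1, 5] -> max=5
step 13: append 4 -> window=[1, 5, 4] -> max=5
Recorded maximums: 16 14 22 26 26 26 13 13 10 5 5
Changes between consecutive maximums: 6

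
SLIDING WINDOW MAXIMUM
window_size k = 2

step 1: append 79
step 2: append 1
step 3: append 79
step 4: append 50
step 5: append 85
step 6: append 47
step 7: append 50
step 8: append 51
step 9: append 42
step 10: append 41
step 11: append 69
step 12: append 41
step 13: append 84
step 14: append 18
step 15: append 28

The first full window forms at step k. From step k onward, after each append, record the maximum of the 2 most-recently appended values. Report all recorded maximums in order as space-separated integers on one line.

step 1: append 79 -> window=[79] (not full yet)
step 2: append 1 -> window=[79, 1] -> max=79
step 3: append 79 -> window=[1, 79] -> max=79
step 4: append 50 -> window=[79, 50] -> max=79
step 5: append 85 -> window=[50, 85] -> max=85
step 6: append 47 -> window=[85, 47] -> max=85
step 7: append 50 -> window=[47, 50] -> max=50
step 8: append 51 -> window=[50, 51] -> max=51
step 9: append 42 -> window=[51, 42] -> max=51
step 10: append 41 -> window=[42, 41] -> max=42
step 11: append 69 -> window=[41, 69] -> max=69
step 12: append 41 -> window=[69, 41] -> max=69
step 13: append 84 -> window=[41, 84] -> max=84
step 14: append 18 -> window=[84, 18] -> max=84
step 15: append 28 -> window=[18, 28] -> max=28

Answer: 79 79 79 85 85 50 51 51 42 69 69 84 84 28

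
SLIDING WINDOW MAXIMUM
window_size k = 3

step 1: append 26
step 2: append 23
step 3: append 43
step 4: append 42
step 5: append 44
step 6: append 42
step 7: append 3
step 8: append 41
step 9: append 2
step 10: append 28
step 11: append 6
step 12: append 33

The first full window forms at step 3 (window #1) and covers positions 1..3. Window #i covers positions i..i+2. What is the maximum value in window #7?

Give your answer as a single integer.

Answer: 41

Derivation:
step 1: append 26 -> window=[26] (not full yet)
step 2: append 23 -> window=[26, 23] (not full yet)
step 3: append 43 -> window=[26, 23, 43] -> max=43
step 4: append 42 -> window=[23, 43, 42] -> max=43
step 5: append 44 -> window=[43, 42, 44] -> max=44
step 6: append 42 -> window=[42, 44, 42] -> max=44
step 7: append 3 -> window=[44, 42, 3] -> max=44
step 8: append 41 -> window=[42, 3, 41] -> max=42
step 9: append 2 -> window=[3, 41, 2] -> max=41
Window #7 max = 41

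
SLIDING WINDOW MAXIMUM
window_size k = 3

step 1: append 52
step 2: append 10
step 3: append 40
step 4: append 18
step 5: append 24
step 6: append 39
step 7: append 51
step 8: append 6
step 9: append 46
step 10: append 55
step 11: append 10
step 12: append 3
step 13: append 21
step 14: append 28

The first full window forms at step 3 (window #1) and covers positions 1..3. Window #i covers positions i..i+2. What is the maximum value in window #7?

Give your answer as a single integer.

Answer: 51

Derivation:
step 1: append 52 -> window=[52] (not full yet)
step 2: append 10 -> window=[52, 10] (not full yet)
step 3: append 40 -> window=[52, 10, 40] -> max=52
step 4: append 18 -> window=[10, 40, 18] -> max=40
step 5: append 24 -> window=[40, 18, 24] -> max=40
step 6: append 39 -> window=[18, 24, 39] -> max=39
step 7: append 51 -> window=[24, 39, 51] -> max=51
step 8: append 6 -> window=[39, 51, 6] -> max=51
step 9: append 46 -> window=[51, 6, 46] -> max=51
Window #7 max = 51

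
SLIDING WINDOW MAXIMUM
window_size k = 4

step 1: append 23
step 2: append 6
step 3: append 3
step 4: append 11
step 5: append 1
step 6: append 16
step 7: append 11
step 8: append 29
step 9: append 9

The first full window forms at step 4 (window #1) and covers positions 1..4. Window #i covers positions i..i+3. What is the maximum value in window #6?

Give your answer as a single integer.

step 1: append 23 -> window=[23] (not full yet)
step 2: append 6 -> window=[23, 6] (not full yet)
step 3: append 3 -> window=[23, 6, 3] (not full yet)
step 4: append 11 -> window=[23, 6, 3, 11] -> max=23
step 5: append 1 -> window=[6, 3, 11, 1] -> max=11
step 6: append 16 -> window=[3, 11, 1, 16] -> max=16
step 7: append 11 -> window=[11, 1, 16, 11] -> max=16
step 8: append 29 -> window=[1, 16, 11, 29] -> max=29
step 9: append 9 -> window=[16, 11, 29, 9] -> max=29
Window #6 max = 29

Answer: 29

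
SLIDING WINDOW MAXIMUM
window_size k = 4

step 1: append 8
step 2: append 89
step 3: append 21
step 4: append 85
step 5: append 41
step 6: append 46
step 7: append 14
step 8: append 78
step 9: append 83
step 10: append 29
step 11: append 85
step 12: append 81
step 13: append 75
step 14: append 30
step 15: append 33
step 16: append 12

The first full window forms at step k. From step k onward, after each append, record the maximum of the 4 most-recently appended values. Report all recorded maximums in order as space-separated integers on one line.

step 1: append 8 -> window=[8] (not full yet)
step 2: append 89 -> window=[8, 89] (not full yet)
step 3: append 21 -> window=[8, 89, 21] (not full yet)
step 4: append 85 -> window=[8, 89, 21, 85] -> max=89
step 5: append 41 -> window=[89, 21, 85, 41] -> max=89
step 6: append 46 -> window=[21, 85, 41, 46] -> max=85
step 7: append 14 -> window=[85, 41, 46, 14] -> max=85
step 8: append 78 -> window=[41, 46, 14, 78] -> max=78
step 9: append 83 -> window=[46, 14, 78, 83] -> max=83
step 10: append 29 -> window=[14, 78, 83, 29] -> max=83
step 11: append 85 -> window=[78, 83, 29, 85] -> max=85
step 12: append 81 -> window=[83, 29, 85, 81] -> max=85
step 13: append 75 -> window=[29, 85, 81, 75] -> max=85
step 14: append 30 -> window=[85, 81, 75, 30] -> max=85
step 15: append 33 -> window=[81, 75, 30, 33] -> max=81
step 16: append 12 -> window=[75, 30, 33, 12] -> max=75

Answer: 89 89 85 85 78 83 83 85 85 85 85 81 75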